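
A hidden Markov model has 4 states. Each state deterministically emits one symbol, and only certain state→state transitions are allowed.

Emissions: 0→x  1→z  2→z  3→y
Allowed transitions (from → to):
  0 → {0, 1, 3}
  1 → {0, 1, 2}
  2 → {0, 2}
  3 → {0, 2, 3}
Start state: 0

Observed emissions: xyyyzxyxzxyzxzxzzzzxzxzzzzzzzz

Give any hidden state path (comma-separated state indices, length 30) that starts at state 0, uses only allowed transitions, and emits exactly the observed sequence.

0,3,3,3,2,0,3,0,1,0,3,2,0,1,0,1,1,1,2,0,1,0,1,1,1,1,1,1,1,2

  pos 0: x in {0}, choose 0; start
  pos 1: y in {3}, choose 3; 0->3 ok
  pos 2: y in {3}, choose 3; 3->3 ok
  pos 3: y in {3}, choose 3; 3->3 ok
  pos 4: z in {1,2}, choose 2; 3->2 ok
  pos 5: x in {0}, choose 0; 2->0 ok
  pos 6: y in {3}, choose 3; 0->3 ok
  pos 7: x in {0}, choose 0; 3->0 ok
  pos 8: z in {1,2}, choose 1; 0->1 ok
  pos 9: x in {0}, choose 0; 1->0 ok
  pos 10: y in {3}, choose 3; 0->3 ok
  pos 11: z in {1,2}, choose 2; 3->2 ok
  pos 12: x in {0}, choose 0; 2->0 ok
  pos 13: z in {1,2}, choose 1; 0->1 ok
  pos 14: x in {0}, choose 0; 1->0 ok
  pos 15: z in {1,2}, choose 1; 0->1 ok
  pos 16: z in {1,2}, choose 1; 1->1 ok
  pos 17: z in {1,2}, choose 1; 1->1 ok
  pos 18: z in {1,2}, choose 2; 1->2 ok
  pos 19: x in {0}, choose 0; 2->0 ok
  pos 20: z in {1,2}, choose 1; 0->1 ok
  pos 21: x in {0}, choose 0; 1->0 ok
  pos 22: z in {1,2}, choose 1; 0->1 ok
  pos 23: z in {1,2}, choose 1; 1->1 ok
  pos 24: z in {1,2}, choose 1; 1->1 ok
  pos 25: z in {1,2}, choose 1; 1->1 ok
  pos 26: z in {1,2}, choose 1; 1->1 ok
  pos 27: z in {1,2}, choose 1; 1->1 ok
  pos 28: z in {1,2}, choose 1; 1->1 ok
  pos 29: z in {1,2}, choose 2; 1->2 ok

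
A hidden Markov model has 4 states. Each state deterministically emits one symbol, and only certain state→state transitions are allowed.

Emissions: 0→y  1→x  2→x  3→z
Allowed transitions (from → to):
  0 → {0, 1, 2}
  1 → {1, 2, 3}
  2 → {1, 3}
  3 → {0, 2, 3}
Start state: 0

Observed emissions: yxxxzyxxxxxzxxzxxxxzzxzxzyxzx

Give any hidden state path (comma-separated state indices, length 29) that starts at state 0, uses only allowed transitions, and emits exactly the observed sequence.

  [0] y  {0}  => 0  start
  [1] x  {1,2}  => 1  0->1 ok
  [2] x  {1,2}  => 1  1->1 ok
  [3] x  {1,2}  => 2  1->2 ok
  [4] z  {3}  => 3  2->3 ok
  [5] y  {0}  => 0  3->0 ok
  [6] x  {1,2}  => 1  0->1 ok
  [7] x  {1,2}  => 2  1->2 ok
  [8] x  {1,2}  => 1  2->1 ok
  [9] x  {1,2}  => 2  1->2 ok
  [10] x  {1,2}  => 1  2->1 ok
  [11] z  {3}  => 3  1->3 ok
  [12] x  {1,2}  => 2  3->2 ok
  [13] x  {1,2}  => 1  2->1 ok
  [14] z  {3}  => 3  1->3 ok
  [15] x  {1,2}  => 2  3->2 ok
  [16] x  {1,2}  => 1  2->1 ok
  [17] x  {1,2}  => 1  1->1 ok
  [18] x  {1,2}  => 1  1->1 ok
  [19] z  {3}  => 3  1->3 ok
  [20] z  {3}  => 3  3->3 ok
  [21] x  {1,2}  => 2  3->2 ok
  [22] z  {3}  => 3  2->3 ok
  [23] x  {1,2}  => 2  3->2 ok
  [24] z  {3}  => 3  2->3 ok
  [25] y  {0}  => 0  3->0 ok
  [26] x  {1,2}  => 2  0->2 ok
  [27] z  {3}  => 3  2->3 ok
  [28] x  {1,2}  => 2  3->2 ok

0,1,1,2,3,0,1,2,1,2,1,3,2,1,3,2,1,1,1,3,3,2,3,2,3,0,2,3,2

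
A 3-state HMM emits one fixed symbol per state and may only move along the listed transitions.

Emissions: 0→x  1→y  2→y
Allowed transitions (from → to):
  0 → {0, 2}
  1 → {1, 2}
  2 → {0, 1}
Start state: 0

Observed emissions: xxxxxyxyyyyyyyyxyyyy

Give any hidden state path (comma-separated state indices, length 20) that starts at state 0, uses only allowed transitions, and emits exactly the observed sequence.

  0: obs=x cand={0} pick 0 [start]
  1: obs=x cand={0} pick 0 [0->0 ok]
  2: obs=x cand={0} pick 0 [0->0 ok]
  3: obs=x cand={0} pick 0 [0->0 ok]
  4: obs=x cand={0} pick 0 [0->0 ok]
  5: obs=y cand={1,2} pick 2 [0->2 ok]
  6: obs=x cand={0} pick 0 [2->0 ok]
  7: obs=y cand={1,2} pick 2 [0->2 ok]
  8: obs=y cand={1,2} pick 1 [2->1 ok]
  9: obs=y cand={1,2} pick 1 [1->1 ok]
  10: obs=y cand={1,2} pick 2 [1->2 ok]
  11: obs=y cand={1,2} pick 1 [2->1 ok]
  12: obs=y cand={1,2} pick 1 [1->1 ok]
  13: obs=y cand={1,2} pick 1 [1->1 ok]
  14: obs=y cand={1,2} pick 2 [1->2 ok]
  15: obs=x cand={0} pick 0 [2->0 ok]
  16: obs=y cand={1,2} pick 2 [0->2 ok]
  17: obs=y cand={1,2} pick 1 [2->1 ok]
  18: obs=y cand={1,2} pick 1 [1->1 ok]
  19: obs=y cand={1,2} pick 2 [1->2 ok]

0,0,0,0,0,2,0,2,1,1,2,1,1,1,2,0,2,1,1,2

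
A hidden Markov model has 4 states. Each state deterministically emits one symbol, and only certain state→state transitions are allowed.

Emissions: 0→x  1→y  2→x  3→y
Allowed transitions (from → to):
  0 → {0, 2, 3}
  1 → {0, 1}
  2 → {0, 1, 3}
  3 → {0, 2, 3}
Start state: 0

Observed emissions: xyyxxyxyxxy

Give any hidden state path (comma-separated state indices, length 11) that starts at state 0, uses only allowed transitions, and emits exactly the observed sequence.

  t0 'x' -> {0,2}, take 0 (start)
  t1 'y' -> {1,3}, take 3 (0->3 ok)
  t2 'y' -> {1,3}, take 3 (3->3 ok)
  t3 'x' -> {0,2}, take 2 (3->2 ok)
  t4 'x' -> {0,2}, take 0 (2->0 ok)
  t5 'y' -> {1,3}, take 3 (0->3 ok)
  t6 'x' -> {0,2}, take 2 (3->2 ok)
  t7 'y' -> {1,3}, take 3 (2->3 ok)
  t8 'x' -> {0,2}, take 0 (3->0 ok)
  t9 'x' -> {0,2}, take 2 (0->2 ok)
  t10 'y' -> {1,3}, take 1 (2->1 ok)

0,3,3,2,0,3,2,3,0,2,1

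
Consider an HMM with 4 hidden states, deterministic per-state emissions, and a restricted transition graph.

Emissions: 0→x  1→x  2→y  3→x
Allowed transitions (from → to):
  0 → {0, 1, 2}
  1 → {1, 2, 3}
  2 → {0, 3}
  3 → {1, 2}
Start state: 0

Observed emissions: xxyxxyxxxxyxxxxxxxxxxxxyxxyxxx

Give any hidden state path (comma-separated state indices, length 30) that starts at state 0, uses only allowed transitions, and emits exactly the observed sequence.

  t0 'x' -> {0,1,3}, take 0 (start)
  t1 'x' -> {0,1,3}, take 0 (0->0 ok)
  t2 'y' -> {2}, take 2 (0->2 ok)
  t3 'x' -> {0,1,3}, take 0 (2->0 ok)
  t4 'x' -> {0,1,3}, take 1 (0->1 ok)
  t5 'y' -> {2}, take 2 (1->2 ok)
  t6 'x' -> {0,1,3}, take 3 (2->3 ok)
  t7 'x' -> {0,1,3}, take 1 (3->1 ok)
  t8 'x' -> {0,1,3}, take 1 (1->1 ok)
  t9 'x' -> {0,1,3}, take 3 (1->3 ok)
  t10 'y' -> {2}, take 2 (3->2 ok)
  t11 'x' -> {0,1,3}, take 0 (2->0 ok)
  t12 'x' -> {0,1,3}, take 0 (0->0 ok)
  t13 'x' -> {0,1,3}, take 1 (0->1 ok)
  t14 'x' -> {0,1,3}, take 3 (1->3 ok)
  t15 'x' -> {0,1,3}, take 1 (3->1 ok)
  t16 'x' -> {0,1,3}, take 1 (1->1 ok)
  t17 'x' -> {0,1,3}, take 3 (1->3 ok)
  t18 'x' -> {0,1,3}, take 1 (3->1 ok)
  t19 'x' -> {0,1,3}, take 1 (1->1 ok)
  t20 'x' -> {0,1,3}, take 1 (1->1 ok)
  t21 'x' -> {0,1,3}, take 3 (1->3 ok)
  t22 'x' -> {0,1,3}, take 1 (3->1 ok)
  t23 'y' -> {2}, take 2 (1->2 ok)
  t24 'x' -> {0,1,3}, take 3 (2->3 ok)
  t25 'x' -> {0,1,3}, take 1 (3->1 ok)
  t26 'y' -> {2}, take 2 (1->2 ok)
  t27 'x' -> {0,1,3}, take 0 (2->0 ok)
  t28 'x' -> {0,1,3}, take 1 (0->1 ok)
  t29 'x' -> {0,1,3}, take 1 (1->1 ok)

0,0,2,0,1,2,3,1,1,3,2,0,0,1,3,1,1,3,1,1,1,3,1,2,3,1,2,0,1,1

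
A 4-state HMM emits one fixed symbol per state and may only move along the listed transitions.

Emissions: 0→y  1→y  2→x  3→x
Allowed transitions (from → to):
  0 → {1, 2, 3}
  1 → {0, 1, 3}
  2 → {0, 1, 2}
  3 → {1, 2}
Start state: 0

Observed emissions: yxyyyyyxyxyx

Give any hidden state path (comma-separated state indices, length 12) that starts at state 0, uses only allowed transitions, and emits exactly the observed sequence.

  pos 0: y in {0,1}, choose 0; start
  pos 1: x in {2,3}, choose 3; 0->3 ok
  pos 2: y in {0,1}, choose 1; 3->1 ok
  pos 3: y in {0,1}, choose 1; 1->1 ok
  pos 4: y in {0,1}, choose 1; 1->1 ok
  pos 5: y in {0,1}, choose 1; 1->1 ok
  pos 6: y in {0,1}, choose 0; 1->0 ok
  pos 7: x in {2,3}, choose 2; 0->2 ok
  pos 8: y in {0,1}, choose 1; 2->1 ok
  pos 9: x in {2,3}, choose 3; 1->3 ok
  pos 10: y in {0,1}, choose 1; 3->1 ok
  pos 11: x in {2,3}, choose 3; 1->3 ok

0,3,1,1,1,1,0,2,1,3,1,3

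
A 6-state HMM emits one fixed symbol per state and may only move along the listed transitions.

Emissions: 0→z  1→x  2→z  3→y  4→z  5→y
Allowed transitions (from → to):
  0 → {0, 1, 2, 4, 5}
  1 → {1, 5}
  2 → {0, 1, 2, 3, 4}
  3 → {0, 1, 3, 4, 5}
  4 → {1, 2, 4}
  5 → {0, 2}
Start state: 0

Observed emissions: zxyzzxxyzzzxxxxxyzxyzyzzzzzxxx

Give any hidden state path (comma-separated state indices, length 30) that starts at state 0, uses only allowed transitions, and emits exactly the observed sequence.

  [0] z  {0,2,4}  => 0  start
  [1] x  {1}  => 1  0->1 ok
  [2] y  {3,5}  => 5  1->5 ok
  [3] z  {0,2,4}  => 0  5->0 ok
  [4] z  {0,2,4}  => 4  0->4 ok
  [5] x  {1}  => 1  4->1 ok
  [6] x  {1}  => 1  1->1 ok
  [7] y  {3,5}  => 5  1->5 ok
  [8] z  {0,2,4}  => 2  5->2 ok
  [9] z  {0,2,4}  => 2  2->2 ok
  [10] z  {0,2,4}  => 2  2->2 ok
  [11] x  {1}  => 1  2->1 ok
  [12] x  {1}  => 1  1->1 ok
  [13] x  {1}  => 1  1->1 ok
  [14] x  {1}  => 1  1->1 ok
  [15] x  {1}  => 1  1->1 ok
  [16] y  {3,5}  => 5  1->5 ok
  [17] z  {0,2,4}  => 0  5->0 ok
  [18] x  {1}  => 1  0->1 ok
  [19] y  {3,5}  => 5  1->5 ok
  [20] z  {0,2,4}  => 0  5->0 ok
  [21] y  {3,5}  => 5  0->5 ok
  [22] z  {0,2,4}  => 2  5->2 ok
  [23] z  {0,2,4}  => 4  2->4 ok
  [24] z  {0,2,4}  => 4  4->4 ok
  [25] z  {0,2,4}  => 2  4->2 ok
  [26] z  {0,2,4}  => 2  2->2 ok
  [27] x  {1}  => 1  2->1 ok
  [28] x  {1}  => 1  1->1 ok
  [29] x  {1}  => 1  1->1 ok

0,1,5,0,4,1,1,5,2,2,2,1,1,1,1,1,5,0,1,5,0,5,2,4,4,2,2,1,1,1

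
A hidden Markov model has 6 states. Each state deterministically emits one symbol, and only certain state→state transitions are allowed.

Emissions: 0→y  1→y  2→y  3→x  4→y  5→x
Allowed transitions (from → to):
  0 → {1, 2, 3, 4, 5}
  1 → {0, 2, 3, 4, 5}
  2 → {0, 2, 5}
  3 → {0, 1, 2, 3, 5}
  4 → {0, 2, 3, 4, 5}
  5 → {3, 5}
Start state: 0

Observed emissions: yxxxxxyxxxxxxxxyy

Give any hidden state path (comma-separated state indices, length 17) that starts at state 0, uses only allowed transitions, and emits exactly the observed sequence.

  t0 'y' -> {0,1,2,4}, take 0 (start)
  t1 'x' -> {3,5}, take 5 (0->5 ok)
  t2 'x' -> {3,5}, take 5 (5->5 ok)
  t3 'x' -> {3,5}, take 5 (5->5 ok)
  t4 'x' -> {3,5}, take 5 (5->5 ok)
  t5 'x' -> {3,5}, take 3 (5->3 ok)
  t6 'y' -> {0,1,2,4}, take 1 (3->1 ok)
  t7 'x' -> {3,5}, take 5 (1->5 ok)
  t8 'x' -> {3,5}, take 3 (5->3 ok)
  t9 'x' -> {3,5}, take 5 (3->5 ok)
  t10 'x' -> {3,5}, take 5 (5->5 ok)
  t11 'x' -> {3,5}, take 3 (5->3 ok)
  t12 'x' -> {3,5}, take 3 (3->3 ok)
  t13 'x' -> {3,5}, take 5 (3->5 ok)
  t14 'x' -> {3,5}, take 3 (5->3 ok)
  t15 'y' -> {0,1,2,4}, take 0 (3->0 ok)
  t16 'y' -> {0,1,2,4}, take 1 (0->1 ok)

0,5,5,5,5,3,1,5,3,5,5,3,3,5,3,0,1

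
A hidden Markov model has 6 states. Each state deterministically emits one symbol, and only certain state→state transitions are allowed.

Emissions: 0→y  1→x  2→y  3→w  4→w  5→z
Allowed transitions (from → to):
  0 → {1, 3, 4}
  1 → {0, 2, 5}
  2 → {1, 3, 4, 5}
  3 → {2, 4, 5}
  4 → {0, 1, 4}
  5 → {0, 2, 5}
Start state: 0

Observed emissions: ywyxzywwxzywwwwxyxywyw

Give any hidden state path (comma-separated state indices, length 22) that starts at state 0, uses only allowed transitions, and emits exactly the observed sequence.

  t0 'y' -> {0,2}, take 0 (start)
  t1 'w' -> {3,4}, take 4 (0->4 ok)
  t2 'y' -> {0,2}, take 0 (4->0 ok)
  t3 'x' -> {1}, take 1 (0->1 ok)
  t4 'z' -> {5}, take 5 (1->5 ok)
  t5 'y' -> {0,2}, take 2 (5->2 ok)
  t6 'w' -> {3,4}, take 3 (2->3 ok)
  t7 'w' -> {3,4}, take 4 (3->4 ok)
  t8 'x' -> {1}, take 1 (4->1 ok)
  t9 'z' -> {5}, take 5 (1->5 ok)
  t10 'y' -> {0,2}, take 2 (5->2 ok)
  t11 'w' -> {3,4}, take 3 (2->3 ok)
  t12 'w' -> {3,4}, take 4 (3->4 ok)
  t13 'w' -> {3,4}, take 4 (4->4 ok)
  t14 'w' -> {3,4}, take 4 (4->4 ok)
  t15 'x' -> {1}, take 1 (4->1 ok)
  t16 'y' -> {0,2}, take 2 (1->2 ok)
  t17 'x' -> {1}, take 1 (2->1 ok)
  t18 'y' -> {0,2}, take 0 (1->0 ok)
  t19 'w' -> {3,4}, take 4 (0->4 ok)
  t20 'y' -> {0,2}, take 0 (4->0 ok)
  t21 'w' -> {3,4}, take 4 (0->4 ok)

0,4,0,1,5,2,3,4,1,5,2,3,4,4,4,1,2,1,0,4,0,4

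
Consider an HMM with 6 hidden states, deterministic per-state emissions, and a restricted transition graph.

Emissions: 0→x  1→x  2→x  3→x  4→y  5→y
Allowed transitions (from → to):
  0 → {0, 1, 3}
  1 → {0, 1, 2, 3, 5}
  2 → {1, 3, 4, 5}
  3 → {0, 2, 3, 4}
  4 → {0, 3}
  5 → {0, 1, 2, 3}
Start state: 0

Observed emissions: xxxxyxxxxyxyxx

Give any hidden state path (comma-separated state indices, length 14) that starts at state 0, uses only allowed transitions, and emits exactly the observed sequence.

0,0,0,1,5,1,0,3,3,4,3,4,0,0

  0: obs=x cand={0,1,2,3} pick 0 [start]
  1: obs=x cand={0,1,2,3} pick 0 [0->0 ok]
  2: obs=x cand={0,1,2,3} pick 0 [0->0 ok]
  3: obs=x cand={0,1,2,3} pick 1 [0->1 ok]
  4: obs=y cand={4,5} pick 5 [1->5 ok]
  5: obs=x cand={0,1,2,3} pick 1 [5->1 ok]
  6: obs=x cand={0,1,2,3} pick 0 [1->0 ok]
  7: obs=x cand={0,1,2,3} pick 3 [0->3 ok]
  8: obs=x cand={0,1,2,3} pick 3 [3->3 ok]
  9: obs=y cand={4,5} pick 4 [3->4 ok]
  10: obs=x cand={0,1,2,3} pick 3 [4->3 ok]
  11: obs=y cand={4,5} pick 4 [3->4 ok]
  12: obs=x cand={0,1,2,3} pick 0 [4->0 ok]
  13: obs=x cand={0,1,2,3} pick 0 [0->0 ok]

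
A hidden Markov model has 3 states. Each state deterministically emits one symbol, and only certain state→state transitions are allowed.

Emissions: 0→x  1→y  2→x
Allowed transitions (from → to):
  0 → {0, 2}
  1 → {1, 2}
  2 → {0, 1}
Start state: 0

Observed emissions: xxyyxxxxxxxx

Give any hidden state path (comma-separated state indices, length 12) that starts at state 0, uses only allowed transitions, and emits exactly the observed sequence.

0,2,1,1,2,0,0,2,0,0,0,2

  t0 'x' -> {0,2}, take 0 (start)
  t1 'x' -> {0,2}, take 2 (0->2 ok)
  t2 'y' -> {1}, take 1 (2->1 ok)
  t3 'y' -> {1}, take 1 (1->1 ok)
  t4 'x' -> {0,2}, take 2 (1->2 ok)
  t5 'x' -> {0,2}, take 0 (2->0 ok)
  t6 'x' -> {0,2}, take 0 (0->0 ok)
  t7 'x' -> {0,2}, take 2 (0->2 ok)
  t8 'x' -> {0,2}, take 0 (2->0 ok)
  t9 'x' -> {0,2}, take 0 (0->0 ok)
  t10 'x' -> {0,2}, take 0 (0->0 ok)
  t11 'x' -> {0,2}, take 2 (0->2 ok)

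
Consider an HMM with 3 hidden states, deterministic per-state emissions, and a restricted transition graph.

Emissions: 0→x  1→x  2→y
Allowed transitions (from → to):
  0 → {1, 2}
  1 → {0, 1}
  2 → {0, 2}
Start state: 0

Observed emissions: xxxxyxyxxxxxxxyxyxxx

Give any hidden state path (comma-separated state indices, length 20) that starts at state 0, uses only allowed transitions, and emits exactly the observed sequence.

  [0] x  {0,1}  => 0  start
  [1] x  {0,1}  => 1  0->1 ok
  [2] x  {0,1}  => 1  1->1 ok
  [3] x  {0,1}  => 0  1->0 ok
  [4] y  {2}  => 2  0->2 ok
  [5] x  {0,1}  => 0  2->0 ok
  [6] y  {2}  => 2  0->2 ok
  [7] x  {0,1}  => 0  2->0 ok
  [8] x  {0,1}  => 1  0->1 ok
  [9] x  {0,1}  => 1  1->1 ok
  [10] x  {0,1}  => 1  1->1 ok
  [11] x  {0,1}  => 1  1->1 ok
  [12] x  {0,1}  => 1  1->1 ok
  [13] x  {0,1}  => 0  1->0 ok
  [14] y  {2}  => 2  0->2 ok
  [15] x  {0,1}  => 0  2->0 ok
  [16] y  {2}  => 2  0->2 ok
  [17] x  {0,1}  => 0  2->0 ok
  [18] x  {0,1}  => 1  0->1 ok
  [19] x  {0,1}  => 1  1->1 ok

0,1,1,0,2,0,2,0,1,1,1,1,1,0,2,0,2,0,1,1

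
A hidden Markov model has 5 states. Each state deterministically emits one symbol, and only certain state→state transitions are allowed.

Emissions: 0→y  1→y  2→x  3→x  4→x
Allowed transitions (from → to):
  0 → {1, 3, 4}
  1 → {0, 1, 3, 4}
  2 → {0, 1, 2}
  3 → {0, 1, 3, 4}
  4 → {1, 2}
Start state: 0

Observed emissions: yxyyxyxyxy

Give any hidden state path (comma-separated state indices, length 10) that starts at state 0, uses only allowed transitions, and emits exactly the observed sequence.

  [0] y  {0,1}  => 0  start
  [1] x  {2,3,4}  => 4  0->4 ok
  [2] y  {0,1}  => 1  4->1 ok
  [3] y  {0,1}  => 1  1->1 ok
  [4] x  {2,3,4}  => 4  1->4 ok
  [5] y  {0,1}  => 1  4->1 ok
  [6] x  {2,3,4}  => 4  1->4 ok
  [7] y  {0,1}  => 1  4->1 ok
  [8] x  {2,3,4}  => 4  1->4 ok
  [9] y  {0,1}  => 1  4->1 ok

0,4,1,1,4,1,4,1,4,1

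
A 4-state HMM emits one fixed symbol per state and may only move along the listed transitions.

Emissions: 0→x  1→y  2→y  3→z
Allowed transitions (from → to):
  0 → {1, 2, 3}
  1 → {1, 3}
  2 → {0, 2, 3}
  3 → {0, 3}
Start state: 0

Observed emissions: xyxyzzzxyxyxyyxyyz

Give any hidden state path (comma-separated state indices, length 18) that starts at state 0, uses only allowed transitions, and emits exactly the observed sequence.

0,2,0,1,3,3,3,0,2,0,2,0,2,2,0,1,1,3

  t0 'x' -> {0}, take 0 (start)
  t1 'y' -> {1,2}, take 2 (0->2 ok)
  t2 'x' -> {0}, take 0 (2->0 ok)
  t3 'y' -> {1,2}, take 1 (0->1 ok)
  t4 'z' -> {3}, take 3 (1->3 ok)
  t5 'z' -> {3}, take 3 (3->3 ok)
  t6 'z' -> {3}, take 3 (3->3 ok)
  t7 'x' -> {0}, take 0 (3->0 ok)
  t8 'y' -> {1,2}, take 2 (0->2 ok)
  t9 'x' -> {0}, take 0 (2->0 ok)
  t10 'y' -> {1,2}, take 2 (0->2 ok)
  t11 'x' -> {0}, take 0 (2->0 ok)
  t12 'y' -> {1,2}, take 2 (0->2 ok)
  t13 'y' -> {1,2}, take 2 (2->2 ok)
  t14 'x' -> {0}, take 0 (2->0 ok)
  t15 'y' -> {1,2}, take 1 (0->1 ok)
  t16 'y' -> {1,2}, take 1 (1->1 ok)
  t17 'z' -> {3}, take 3 (1->3 ok)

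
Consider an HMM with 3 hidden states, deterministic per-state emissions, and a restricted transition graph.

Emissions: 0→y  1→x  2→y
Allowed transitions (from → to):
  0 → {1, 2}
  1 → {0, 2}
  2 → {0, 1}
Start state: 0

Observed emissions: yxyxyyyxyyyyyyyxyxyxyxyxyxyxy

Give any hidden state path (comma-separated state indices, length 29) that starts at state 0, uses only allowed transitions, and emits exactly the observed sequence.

0,1,0,1,2,0,2,1,0,2,0,2,0,2,0,1,0,1,2,1,2,1,0,1,2,1,0,1,0

  0: obs=y cand={0,2} pick 0 [start]
  1: obs=x cand={1} pick 1 [0->1 ok]
  2: obs=y cand={0,2} pick 0 [1->0 ok]
  3: obs=x cand={1} pick 1 [0->1 ok]
  4: obs=y cand={0,2} pick 2 [1->2 ok]
  5: obs=y cand={0,2} pick 0 [2->0 ok]
  6: obs=y cand={0,2} pick 2 [0->2 ok]
  7: obs=x cand={1} pick 1 [2->1 ok]
  8: obs=y cand={0,2} pick 0 [1->0 ok]
  9: obs=y cand={0,2} pick 2 [0->2 ok]
  10: obs=y cand={0,2} pick 0 [2->0 ok]
  11: obs=y cand={0,2} pick 2 [0->2 ok]
  12: obs=y cand={0,2} pick 0 [2->0 ok]
  13: obs=y cand={0,2} pick 2 [0->2 ok]
  14: obs=y cand={0,2} pick 0 [2->0 ok]
  15: obs=x cand={1} pick 1 [0->1 ok]
  16: obs=y cand={0,2} pick 0 [1->0 ok]
  17: obs=x cand={1} pick 1 [0->1 ok]
  18: obs=y cand={0,2} pick 2 [1->2 ok]
  19: obs=x cand={1} pick 1 [2->1 ok]
  20: obs=y cand={0,2} pick 2 [1->2 ok]
  21: obs=x cand={1} pick 1 [2->1 ok]
  22: obs=y cand={0,2} pick 0 [1->0 ok]
  23: obs=x cand={1} pick 1 [0->1 ok]
  24: obs=y cand={0,2} pick 2 [1->2 ok]
  25: obs=x cand={1} pick 1 [2->1 ok]
  26: obs=y cand={0,2} pick 0 [1->0 ok]
  27: obs=x cand={1} pick 1 [0->1 ok]
  28: obs=y cand={0,2} pick 0 [1->0 ok]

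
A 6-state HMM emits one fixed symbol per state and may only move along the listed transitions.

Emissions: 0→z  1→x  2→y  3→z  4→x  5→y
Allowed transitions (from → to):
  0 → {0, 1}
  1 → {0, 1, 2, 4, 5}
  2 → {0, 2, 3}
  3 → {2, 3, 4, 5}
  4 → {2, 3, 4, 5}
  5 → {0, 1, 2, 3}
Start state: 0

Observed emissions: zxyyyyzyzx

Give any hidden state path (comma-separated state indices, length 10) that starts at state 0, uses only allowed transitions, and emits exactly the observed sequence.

  0: obs=z cand={0,3} pick 0 [start]
  1: obs=x cand={1,4} pick 1 [0->1 ok]
  2: obs=y cand={2,5} pick 2 [1->2 ok]
  3: obs=y cand={2,5} pick 2 [2->2 ok]
  4: obs=y cand={2,5} pick 2 [2->2 ok]
  5: obs=y cand={2,5} pick 2 [2->2 ok]
  6: obs=z cand={0,3} pick 3 [2->3 ok]
  7: obs=y cand={2,5} pick 5 [3->5 ok]
  8: obs=z cand={0,3} pick 0 [5->0 ok]
  9: obs=x cand={1,4} pick 1 [0->1 ok]

0,1,2,2,2,2,3,5,0,1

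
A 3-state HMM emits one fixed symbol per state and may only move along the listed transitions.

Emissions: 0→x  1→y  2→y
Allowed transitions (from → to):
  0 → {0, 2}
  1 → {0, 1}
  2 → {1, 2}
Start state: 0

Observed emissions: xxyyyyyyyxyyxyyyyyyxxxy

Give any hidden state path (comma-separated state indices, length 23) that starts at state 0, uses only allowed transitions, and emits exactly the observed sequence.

0,0,2,2,2,2,1,1,1,0,2,1,0,2,2,2,2,2,1,0,0,0,2

  t0 'x' -> {0}, take 0 (start)
  t1 'x' -> {0}, take 0 (0->0 ok)
  t2 'y' -> {1,2}, take 2 (0->2 ok)
  t3 'y' -> {1,2}, take 2 (2->2 ok)
  t4 'y' -> {1,2}, take 2 (2->2 ok)
  t5 'y' -> {1,2}, take 2 (2->2 ok)
  t6 'y' -> {1,2}, take 1 (2->1 ok)
  t7 'y' -> {1,2}, take 1 (1->1 ok)
  t8 'y' -> {1,2}, take 1 (1->1 ok)
  t9 'x' -> {0}, take 0 (1->0 ok)
  t10 'y' -> {1,2}, take 2 (0->2 ok)
  t11 'y' -> {1,2}, take 1 (2->1 ok)
  t12 'x' -> {0}, take 0 (1->0 ok)
  t13 'y' -> {1,2}, take 2 (0->2 ok)
  t14 'y' -> {1,2}, take 2 (2->2 ok)
  t15 'y' -> {1,2}, take 2 (2->2 ok)
  t16 'y' -> {1,2}, take 2 (2->2 ok)
  t17 'y' -> {1,2}, take 2 (2->2 ok)
  t18 'y' -> {1,2}, take 1 (2->1 ok)
  t19 'x' -> {0}, take 0 (1->0 ok)
  t20 'x' -> {0}, take 0 (0->0 ok)
  t21 'x' -> {0}, take 0 (0->0 ok)
  t22 'y' -> {1,2}, take 2 (0->2 ok)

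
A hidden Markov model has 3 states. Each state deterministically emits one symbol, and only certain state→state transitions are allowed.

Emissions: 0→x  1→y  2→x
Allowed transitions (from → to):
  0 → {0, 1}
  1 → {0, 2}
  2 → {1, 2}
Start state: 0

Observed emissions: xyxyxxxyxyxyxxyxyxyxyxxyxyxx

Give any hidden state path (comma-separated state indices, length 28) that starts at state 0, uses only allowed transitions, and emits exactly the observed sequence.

  [0] x  {0,2}  => 0  start
  [1] y  {1}  => 1  0->1 ok
  [2] x  {0,2}  => 2  1->2 ok
  [3] y  {1}  => 1  2->1 ok
  [4] x  {0,2}  => 0  1->0 ok
  [5] x  {0,2}  => 0  0->0 ok
  [6] x  {0,2}  => 0  0->0 ok
  [7] y  {1}  => 1  0->1 ok
  [8] x  {0,2}  => 0  1->0 ok
  [9] y  {1}  => 1  0->1 ok
  [10] x  {0,2}  => 2  1->2 ok
  [11] y  {1}  => 1  2->1 ok
  [12] x  {0,2}  => 2  1->2 ok
  [13] x  {0,2}  => 2  2->2 ok
  [14] y  {1}  => 1  2->1 ok
  [15] x  {0,2}  => 0  1->0 ok
  [16] y  {1}  => 1  0->1 ok
  [17] x  {0,2}  => 2  1->2 ok
  [18] y  {1}  => 1  2->1 ok
  [19] x  {0,2}  => 0  1->0 ok
  [20] y  {1}  => 1  0->1 ok
  [21] x  {0,2}  => 0  1->0 ok
  [22] x  {0,2}  => 0  0->0 ok
  [23] y  {1}  => 1  0->1 ok
  [24] x  {0,2}  => 2  1->2 ok
  [25] y  {1}  => 1  2->1 ok
  [26] x  {0,2}  => 0  1->0 ok
  [27] x  {0,2}  => 0  0->0 ok

0,1,2,1,0,0,0,1,0,1,2,1,2,2,1,0,1,2,1,0,1,0,0,1,2,1,0,0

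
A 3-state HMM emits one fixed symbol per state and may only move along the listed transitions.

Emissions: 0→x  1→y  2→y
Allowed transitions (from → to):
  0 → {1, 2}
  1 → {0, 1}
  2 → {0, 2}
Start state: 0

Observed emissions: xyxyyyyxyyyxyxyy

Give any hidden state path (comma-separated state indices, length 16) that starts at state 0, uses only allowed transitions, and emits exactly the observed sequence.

0,1,0,2,2,2,2,0,1,1,1,0,2,0,2,2

  0: obs=x cand={0} pick 0 [start]
  1: obs=y cand={1,2} pick 1 [0->1 ok]
  2: obs=x cand={0} pick 0 [1->0 ok]
  3: obs=y cand={1,2} pick 2 [0->2 ok]
  4: obs=y cand={1,2} pick 2 [2->2 ok]
  5: obs=y cand={1,2} pick 2 [2->2 ok]
  6: obs=y cand={1,2} pick 2 [2->2 ok]
  7: obs=x cand={0} pick 0 [2->0 ok]
  8: obs=y cand={1,2} pick 1 [0->1 ok]
  9: obs=y cand={1,2} pick 1 [1->1 ok]
  10: obs=y cand={1,2} pick 1 [1->1 ok]
  11: obs=x cand={0} pick 0 [1->0 ok]
  12: obs=y cand={1,2} pick 2 [0->2 ok]
  13: obs=x cand={0} pick 0 [2->0 ok]
  14: obs=y cand={1,2} pick 2 [0->2 ok]
  15: obs=y cand={1,2} pick 2 [2->2 ok]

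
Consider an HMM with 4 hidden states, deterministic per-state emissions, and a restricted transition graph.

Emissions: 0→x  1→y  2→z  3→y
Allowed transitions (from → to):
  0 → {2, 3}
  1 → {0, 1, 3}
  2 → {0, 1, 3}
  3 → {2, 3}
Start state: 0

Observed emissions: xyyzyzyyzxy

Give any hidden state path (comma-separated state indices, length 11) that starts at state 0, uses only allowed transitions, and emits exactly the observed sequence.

0,3,3,2,3,2,1,3,2,0,3

  [0] x  {0}  => 0  start
  [1] y  {1,3}  => 3  0->3 ok
  [2] y  {1,3}  => 3  3->3 ok
  [3] z  {2}  => 2  3->2 ok
  [4] y  {1,3}  => 3  2->3 ok
  [5] z  {2}  => 2  3->2 ok
  [6] y  {1,3}  => 1  2->1 ok
  [7] y  {1,3}  => 3  1->3 ok
  [8] z  {2}  => 2  3->2 ok
  [9] x  {0}  => 0  2->0 ok
  [10] y  {1,3}  => 3  0->3 ok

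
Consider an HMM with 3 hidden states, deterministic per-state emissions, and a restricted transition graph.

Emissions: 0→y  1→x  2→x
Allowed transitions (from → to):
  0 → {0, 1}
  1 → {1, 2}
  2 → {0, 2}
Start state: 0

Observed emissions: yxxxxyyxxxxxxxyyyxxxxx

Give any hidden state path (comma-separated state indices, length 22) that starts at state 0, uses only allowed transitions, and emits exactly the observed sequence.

0,1,1,2,2,0,0,1,1,1,1,1,2,2,0,0,0,1,1,2,2,2

  [0] y  {0}  => 0  start
  [1] x  {1,2}  => 1  0->1 ok
  [2] x  {1,2}  => 1  1->1 ok
  [3] x  {1,2}  => 2  1->2 ok
  [4] x  {1,2}  => 2  2->2 ok
  [5] y  {0}  => 0  2->0 ok
  [6] y  {0}  => 0  0->0 ok
  [7] x  {1,2}  => 1  0->1 ok
  [8] x  {1,2}  => 1  1->1 ok
  [9] x  {1,2}  => 1  1->1 ok
  [10] x  {1,2}  => 1  1->1 ok
  [11] x  {1,2}  => 1  1->1 ok
  [12] x  {1,2}  => 2  1->2 ok
  [13] x  {1,2}  => 2  2->2 ok
  [14] y  {0}  => 0  2->0 ok
  [15] y  {0}  => 0  0->0 ok
  [16] y  {0}  => 0  0->0 ok
  [17] x  {1,2}  => 1  0->1 ok
  [18] x  {1,2}  => 1  1->1 ok
  [19] x  {1,2}  => 2  1->2 ok
  [20] x  {1,2}  => 2  2->2 ok
  [21] x  {1,2}  => 2  2->2 ok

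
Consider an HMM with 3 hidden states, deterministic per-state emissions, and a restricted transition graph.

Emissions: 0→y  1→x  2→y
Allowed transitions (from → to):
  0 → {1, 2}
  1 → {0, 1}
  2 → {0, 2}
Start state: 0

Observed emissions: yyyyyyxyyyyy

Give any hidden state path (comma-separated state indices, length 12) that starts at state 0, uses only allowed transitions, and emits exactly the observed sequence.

0,2,2,0,2,0,1,0,2,2,0,2

  t0 'y' -> {0,2}, take 0 (start)
  t1 'y' -> {0,2}, take 2 (0->2 ok)
  t2 'y' -> {0,2}, take 2 (2->2 ok)
  t3 'y' -> {0,2}, take 0 (2->0 ok)
  t4 'y' -> {0,2}, take 2 (0->2 ok)
  t5 'y' -> {0,2}, take 0 (2->0 ok)
  t6 'x' -> {1}, take 1 (0->1 ok)
  t7 'y' -> {0,2}, take 0 (1->0 ok)
  t8 'y' -> {0,2}, take 2 (0->2 ok)
  t9 'y' -> {0,2}, take 2 (2->2 ok)
  t10 'y' -> {0,2}, take 0 (2->0 ok)
  t11 'y' -> {0,2}, take 2 (0->2 ok)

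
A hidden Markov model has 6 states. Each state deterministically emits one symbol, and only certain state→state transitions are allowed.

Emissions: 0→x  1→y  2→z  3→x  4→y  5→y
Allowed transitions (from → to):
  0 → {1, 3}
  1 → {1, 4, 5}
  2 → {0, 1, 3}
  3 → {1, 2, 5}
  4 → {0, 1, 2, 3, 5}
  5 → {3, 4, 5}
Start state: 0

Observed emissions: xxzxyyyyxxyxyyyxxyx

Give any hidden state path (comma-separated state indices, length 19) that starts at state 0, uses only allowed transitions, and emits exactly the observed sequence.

0,3,2,3,1,5,5,4,0,3,5,3,1,1,4,0,3,5,3

  t0 'x' -> {0,3}, take 0 (start)
  t1 'x' -> {0,3}, take 3 (0->3 ok)
  t2 'z' -> {2}, take 2 (3->2 ok)
  t3 'x' -> {0,3}, take 3 (2->3 ok)
  t4 'y' -> {1,4,5}, take 1 (3->1 ok)
  t5 'y' -> {1,4,5}, take 5 (1->5 ok)
  t6 'y' -> {1,4,5}, take 5 (5->5 ok)
  t7 'y' -> {1,4,5}, take 4 (5->4 ok)
  t8 'x' -> {0,3}, take 0 (4->0 ok)
  t9 'x' -> {0,3}, take 3 (0->3 ok)
  t10 'y' -> {1,4,5}, take 5 (3->5 ok)
  t11 'x' -> {0,3}, take 3 (5->3 ok)
  t12 'y' -> {1,4,5}, take 1 (3->1 ok)
  t13 'y' -> {1,4,5}, take 1 (1->1 ok)
  t14 'y' -> {1,4,5}, take 4 (1->4 ok)
  t15 'x' -> {0,3}, take 0 (4->0 ok)
  t16 'x' -> {0,3}, take 3 (0->3 ok)
  t17 'y' -> {1,4,5}, take 5 (3->5 ok)
  t18 'x' -> {0,3}, take 3 (5->3 ok)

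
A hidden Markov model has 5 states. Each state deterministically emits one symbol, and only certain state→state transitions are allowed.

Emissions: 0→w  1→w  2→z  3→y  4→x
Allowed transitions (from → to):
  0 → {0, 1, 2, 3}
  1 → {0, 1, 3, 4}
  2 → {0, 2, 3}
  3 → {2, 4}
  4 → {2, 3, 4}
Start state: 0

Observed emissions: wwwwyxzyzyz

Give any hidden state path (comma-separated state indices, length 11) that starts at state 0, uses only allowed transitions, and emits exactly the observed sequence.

  t0 'w' -> {0,1}, take 0 (start)
  t1 'w' -> {0,1}, take 0 (0->0 ok)
  t2 'w' -> {0,1}, take 1 (0->1 ok)
  t3 'w' -> {0,1}, take 1 (1->1 ok)
  t4 'y' -> {3}, take 3 (1->3 ok)
  t5 'x' -> {4}, take 4 (3->4 ok)
  t6 'z' -> {2}, take 2 (4->2 ok)
  t7 'y' -> {3}, take 3 (2->3 ok)
  t8 'z' -> {2}, take 2 (3->2 ok)
  t9 'y' -> {3}, take 3 (2->3 ok)
  t10 'z' -> {2}, take 2 (3->2 ok)

0,0,1,1,3,4,2,3,2,3,2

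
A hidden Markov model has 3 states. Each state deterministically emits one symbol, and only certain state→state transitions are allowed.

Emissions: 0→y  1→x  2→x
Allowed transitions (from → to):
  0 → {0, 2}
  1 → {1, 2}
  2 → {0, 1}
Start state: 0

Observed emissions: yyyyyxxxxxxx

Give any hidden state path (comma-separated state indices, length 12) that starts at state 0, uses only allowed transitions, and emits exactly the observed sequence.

0,0,0,0,0,2,1,1,1,1,2,1

  0: obs=y cand={0} pick 0 [start]
  1: obs=y cand={0} pick 0 [0->0 ok]
  2: obs=y cand={0} pick 0 [0->0 ok]
  3: obs=y cand={0} pick 0 [0->0 ok]
  4: obs=y cand={0} pick 0 [0->0 ok]
  5: obs=x cand={1,2} pick 2 [0->2 ok]
  6: obs=x cand={1,2} pick 1 [2->1 ok]
  7: obs=x cand={1,2} pick 1 [1->1 ok]
  8: obs=x cand={1,2} pick 1 [1->1 ok]
  9: obs=x cand={1,2} pick 1 [1->1 ok]
  10: obs=x cand={1,2} pick 2 [1->2 ok]
  11: obs=x cand={1,2} pick 1 [2->1 ok]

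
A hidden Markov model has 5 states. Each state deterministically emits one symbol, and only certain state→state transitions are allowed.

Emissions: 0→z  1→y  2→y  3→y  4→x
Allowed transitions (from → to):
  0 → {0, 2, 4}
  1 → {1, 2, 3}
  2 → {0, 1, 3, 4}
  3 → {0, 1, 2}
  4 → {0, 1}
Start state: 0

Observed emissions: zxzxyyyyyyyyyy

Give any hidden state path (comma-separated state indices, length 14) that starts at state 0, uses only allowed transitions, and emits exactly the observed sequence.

  pos 0: z in {0}, choose 0; start
  pos 1: x in {4}, choose 4; 0->4 ok
  pos 2: z in {0}, choose 0; 4->0 ok
  pos 3: x in {4}, choose 4; 0->4 ok
  pos 4: y in {1,2,3}, choose 1; 4->1 ok
  pos 5: y in {1,2,3}, choose 1; 1->1 ok
  pos 6: y in {1,2,3}, choose 1; 1->1 ok
  pos 7: y in {1,2,3}, choose 1; 1->1 ok
  pos 8: y in {1,2,3}, choose 1; 1->1 ok
  pos 9: y in {1,2,3}, choose 3; 1->3 ok
  pos 10: y in {1,2,3}, choose 1; 3->1 ok
  pos 11: y in {1,2,3}, choose 2; 1->2 ok
  pos 12: y in {1,2,3}, choose 1; 2->1 ok
  pos 13: y in {1,2,3}, choose 3; 1->3 ok

0,4,0,4,1,1,1,1,1,3,1,2,1,3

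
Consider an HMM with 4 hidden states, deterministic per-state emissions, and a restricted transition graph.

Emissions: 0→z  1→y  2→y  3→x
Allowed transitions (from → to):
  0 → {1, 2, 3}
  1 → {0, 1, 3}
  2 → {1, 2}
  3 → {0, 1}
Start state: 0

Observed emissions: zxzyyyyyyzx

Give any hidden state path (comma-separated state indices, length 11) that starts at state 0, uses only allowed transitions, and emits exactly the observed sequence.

  0: obs=z cand={0} pick 0 [start]
  1: obs=x cand={3} pick 3 [0->3 ok]
  2: obs=z cand={0} pick 0 [3->0 ok]
  3: obs=y cand={1,2} pick 2 [0->2 ok]
  4: obs=y cand={1,2} pick 2 [2->2 ok]
  5: obs=y cand={1,2} pick 1 [2->1 ok]
  6: obs=y cand={1,2} pick 1 [1->1 ok]
  7: obs=y cand={1,2} pick 1 [1->1 ok]
  8: obs=y cand={1,2} pick 1 [1->1 ok]
  9: obs=z cand={0} pick 0 [1->0 ok]
  10: obs=x cand={3} pick 3 [0->3 ok]

0,3,0,2,2,1,1,1,1,0,3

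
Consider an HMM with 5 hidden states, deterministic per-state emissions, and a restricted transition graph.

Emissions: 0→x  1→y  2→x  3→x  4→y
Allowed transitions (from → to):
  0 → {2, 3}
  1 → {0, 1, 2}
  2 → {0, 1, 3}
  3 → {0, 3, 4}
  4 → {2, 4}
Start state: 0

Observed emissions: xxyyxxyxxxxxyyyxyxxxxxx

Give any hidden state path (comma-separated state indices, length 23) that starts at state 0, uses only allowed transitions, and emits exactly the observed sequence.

0,2,1,1,0,3,4,2,0,2,0,3,4,4,4,2,1,2,0,2,3,0,2

  pos 0: x in {0,2,3}, choose 0; start
  pos 1: x in {0,2,3}, choose 2; 0->2 ok
  pos 2: y in {1,4}, choose 1; 2->1 ok
  pos 3: y in {1,4}, choose 1; 1->1 ok
  pos 4: x in {0,2,3}, choose 0; 1->0 ok
  pos 5: x in {0,2,3}, choose 3; 0->3 ok
  pos 6: y in {1,4}, choose 4; 3->4 ok
  pos 7: x in {0,2,3}, choose 2; 4->2 ok
  pos 8: x in {0,2,3}, choose 0; 2->0 ok
  pos 9: x in {0,2,3}, choose 2; 0->2 ok
  pos 10: x in {0,2,3}, choose 0; 2->0 ok
  pos 11: x in {0,2,3}, choose 3; 0->3 ok
  pos 12: y in {1,4}, choose 4; 3->4 ok
  pos 13: y in {1,4}, choose 4; 4->4 ok
  pos 14: y in {1,4}, choose 4; 4->4 ok
  pos 15: x in {0,2,3}, choose 2; 4->2 ok
  pos 16: y in {1,4}, choose 1; 2->1 ok
  pos 17: x in {0,2,3}, choose 2; 1->2 ok
  pos 18: x in {0,2,3}, choose 0; 2->0 ok
  pos 19: x in {0,2,3}, choose 2; 0->2 ok
  pos 20: x in {0,2,3}, choose 3; 2->3 ok
  pos 21: x in {0,2,3}, choose 0; 3->0 ok
  pos 22: x in {0,2,3}, choose 2; 0->2 ok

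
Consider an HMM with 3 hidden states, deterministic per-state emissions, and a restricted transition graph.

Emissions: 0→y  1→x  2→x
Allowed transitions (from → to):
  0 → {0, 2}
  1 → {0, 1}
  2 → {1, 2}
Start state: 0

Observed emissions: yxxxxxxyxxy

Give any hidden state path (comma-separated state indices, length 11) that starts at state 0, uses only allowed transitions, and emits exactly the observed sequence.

0,2,2,2,1,1,1,0,2,1,0

  [0] y  {0}  => 0  start
  [1] x  {1,2}  => 2  0->2 ok
  [2] x  {1,2}  => 2  2->2 ok
  [3] x  {1,2}  => 2  2->2 ok
  [4] x  {1,2}  => 1  2->1 ok
  [5] x  {1,2}  => 1  1->1 ok
  [6] x  {1,2}  => 1  1->1 ok
  [7] y  {0}  => 0  1->0 ok
  [8] x  {1,2}  => 2  0->2 ok
  [9] x  {1,2}  => 1  2->1 ok
  [10] y  {0}  => 0  1->0 ok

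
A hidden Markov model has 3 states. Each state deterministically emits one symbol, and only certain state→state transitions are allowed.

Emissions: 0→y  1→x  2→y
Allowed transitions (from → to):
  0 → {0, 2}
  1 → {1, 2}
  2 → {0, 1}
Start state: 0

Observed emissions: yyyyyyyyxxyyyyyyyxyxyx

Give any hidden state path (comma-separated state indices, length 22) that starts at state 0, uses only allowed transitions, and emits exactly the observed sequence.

  0: obs=y cand={0,2} pick 0 [start]
  1: obs=y cand={0,2} pick 0 [0->0 ok]
  2: obs=y cand={0,2} pick 0 [0->0 ok]
  3: obs=y cand={0,2} pick 2 [0->2 ok]
  4: obs=y cand={0,2} pick 0 [2->0 ok]
  5: obs=y cand={0,2} pick 0 [0->0 ok]
  6: obs=y cand={0,2} pick 0 [0->0 ok]
  7: obs=y cand={0,2} pick 2 [0->2 ok]
  8: obs=x cand={1} pick 1 [2->1 ok]
  9: obs=x cand={1} pick 1 [1->1 ok]
  10: obs=y cand={0,2} pick 2 [1->2 ok]
  11: obs=y cand={0,2} pick 0 [2->0 ok]
  12: obs=y cand={0,2} pick 2 [0->2 ok]
  13: obs=y cand={0,2} pick 0 [2->0 ok]
  14: obs=y cand={0,2} pick 2 [0->2 ok]
  15: obs=y cand={0,2} pick 0 [2->0 ok]
  16: obs=y cand={0,2} pick 2 [0->2 ok]
  17: obs=x cand={1} pick 1 [2->1 ok]
  18: obs=y cand={0,2} pick 2 [1->2 ok]
  19: obs=x cand={1} pick 1 [2->1 ok]
  20: obs=y cand={0,2} pick 2 [1->2 ok]
  21: obs=x cand={1} pick 1 [2->1 ok]

0,0,0,2,0,0,0,2,1,1,2,0,2,0,2,0,2,1,2,1,2,1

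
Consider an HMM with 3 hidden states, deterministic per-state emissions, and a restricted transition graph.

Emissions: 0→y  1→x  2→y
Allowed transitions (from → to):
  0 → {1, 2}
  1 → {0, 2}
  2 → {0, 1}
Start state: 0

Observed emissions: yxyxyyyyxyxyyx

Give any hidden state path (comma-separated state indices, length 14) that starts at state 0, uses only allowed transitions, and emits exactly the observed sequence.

0,1,2,1,2,0,2,0,1,0,1,0,2,1

  pos 0: y in {0,2}, choose 0; start
  pos 1: x in {1}, choose 1; 0->1 ok
  pos 2: y in {0,2}, choose 2; 1->2 ok
  pos 3: x in {1}, choose 1; 2->1 ok
  pos 4: y in {0,2}, choose 2; 1->2 ok
  pos 5: y in {0,2}, choose 0; 2->0 ok
  pos 6: y in {0,2}, choose 2; 0->2 ok
  pos 7: y in {0,2}, choose 0; 2->0 ok
  pos 8: x in {1}, choose 1; 0->1 ok
  pos 9: y in {0,2}, choose 0; 1->0 ok
  pos 10: x in {1}, choose 1; 0->1 ok
  pos 11: y in {0,2}, choose 0; 1->0 ok
  pos 12: y in {0,2}, choose 2; 0->2 ok
  pos 13: x in {1}, choose 1; 2->1 ok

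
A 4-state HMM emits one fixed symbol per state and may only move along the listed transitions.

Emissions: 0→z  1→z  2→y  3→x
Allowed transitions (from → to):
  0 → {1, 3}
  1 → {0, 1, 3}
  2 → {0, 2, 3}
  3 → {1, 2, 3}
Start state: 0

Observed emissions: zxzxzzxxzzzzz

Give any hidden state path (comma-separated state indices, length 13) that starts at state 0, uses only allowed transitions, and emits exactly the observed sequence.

  t0 'z' -> {0,1}, take 0 (start)
  t1 'x' -> {3}, take 3 (0->3 ok)
  t2 'z' -> {0,1}, take 1 (3->1 ok)
  t3 'x' -> {3}, take 3 (1->3 ok)
  t4 'z' -> {0,1}, take 1 (3->1 ok)
  t5 'z' -> {0,1}, take 0 (1->0 ok)
  t6 'x' -> {3}, take 3 (0->3 ok)
  t7 'x' -> {3}, take 3 (3->3 ok)
  t8 'z' -> {0,1}, take 1 (3->1 ok)
  t9 'z' -> {0,1}, take 0 (1->0 ok)
  t10 'z' -> {0,1}, take 1 (0->1 ok)
  t11 'z' -> {0,1}, take 1 (1->1 ok)
  t12 'z' -> {0,1}, take 1 (1->1 ok)

0,3,1,3,1,0,3,3,1,0,1,1,1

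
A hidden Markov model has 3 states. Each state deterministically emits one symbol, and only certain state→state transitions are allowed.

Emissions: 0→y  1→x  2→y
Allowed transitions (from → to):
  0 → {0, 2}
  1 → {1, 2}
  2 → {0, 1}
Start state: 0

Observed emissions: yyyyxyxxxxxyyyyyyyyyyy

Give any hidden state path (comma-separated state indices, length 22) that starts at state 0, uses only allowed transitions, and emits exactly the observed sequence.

0,2,0,2,1,2,1,1,1,1,1,2,0,0,2,0,0,0,0,2,0,2

  pos 0: y in {0,2}, choose 0; start
  pos 1: y in {0,2}, choose 2; 0->2 ok
  pos 2: y in {0,2}, choose 0; 2->0 ok
  pos 3: y in {0,2}, choose 2; 0->2 ok
  pos 4: x in {1}, choose 1; 2->1 ok
  pos 5: y in {0,2}, choose 2; 1->2 ok
  pos 6: x in {1}, choose 1; 2->1 ok
  pos 7: x in {1}, choose 1; 1->1 ok
  pos 8: x in {1}, choose 1; 1->1 ok
  pos 9: x in {1}, choose 1; 1->1 ok
  pos 10: x in {1}, choose 1; 1->1 ok
  pos 11: y in {0,2}, choose 2; 1->2 ok
  pos 12: y in {0,2}, choose 0; 2->0 ok
  pos 13: y in {0,2}, choose 0; 0->0 ok
  pos 14: y in {0,2}, choose 2; 0->2 ok
  pos 15: y in {0,2}, choose 0; 2->0 ok
  pos 16: y in {0,2}, choose 0; 0->0 ok
  pos 17: y in {0,2}, choose 0; 0->0 ok
  pos 18: y in {0,2}, choose 0; 0->0 ok
  pos 19: y in {0,2}, choose 2; 0->2 ok
  pos 20: y in {0,2}, choose 0; 2->0 ok
  pos 21: y in {0,2}, choose 2; 0->2 ok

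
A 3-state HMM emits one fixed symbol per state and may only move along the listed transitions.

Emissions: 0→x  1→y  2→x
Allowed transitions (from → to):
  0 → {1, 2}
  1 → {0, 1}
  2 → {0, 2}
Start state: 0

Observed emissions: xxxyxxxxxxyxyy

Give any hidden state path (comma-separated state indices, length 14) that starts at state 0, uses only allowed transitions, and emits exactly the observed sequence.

  0: obs=x cand={0,2} pick 0 [start]
  1: obs=x cand={0,2} pick 2 [0->2 ok]
  2: obs=x cand={0,2} pick 0 [2->0 ok]
  3: obs=y cand={1} pick 1 [0->1 ok]
  4: obs=x cand={0,2} pick 0 [1->0 ok]
  5: obs=x cand={0,2} pick 2 [0->2 ok]
  6: obs=x cand={0,2} pick 2 [2->2 ok]
  7: obs=x cand={0,2} pick 2 [2->2 ok]
  8: obs=x cand={0,2} pick 2 [2->2 ok]
  9: obs=x cand={0,2} pick 0 [2->0 ok]
  10: obs=y cand={1} pick 1 [0->1 ok]
  11: obs=x cand={0,2} pick 0 [1->0 ok]
  12: obs=y cand={1} pick 1 [0->1 ok]
  13: obs=y cand={1} pick 1 [1->1 ok]

0,2,0,1,0,2,2,2,2,0,1,0,1,1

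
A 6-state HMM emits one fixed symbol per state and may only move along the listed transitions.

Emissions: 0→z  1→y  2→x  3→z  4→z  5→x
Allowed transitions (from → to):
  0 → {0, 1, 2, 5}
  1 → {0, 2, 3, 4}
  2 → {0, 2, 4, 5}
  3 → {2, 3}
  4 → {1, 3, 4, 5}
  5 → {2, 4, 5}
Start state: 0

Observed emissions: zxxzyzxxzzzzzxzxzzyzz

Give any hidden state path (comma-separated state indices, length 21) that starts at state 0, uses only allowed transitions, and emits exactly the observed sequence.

0,2,5,4,1,3,2,5,4,4,4,4,3,2,0,2,4,4,1,0,0

  [0] z  {0,3,4}  => 0  start
  [1] x  {2,5}  => 2  0->2 ok
  [2] x  {2,5}  => 5  2->5 ok
  [3] z  {0,3,4}  => 4  5->4 ok
  [4] y  {1}  => 1  4->1 ok
  [5] z  {0,3,4}  => 3  1->3 ok
  [6] x  {2,5}  => 2  3->2 ok
  [7] x  {2,5}  => 5  2->5 ok
  [8] z  {0,3,4}  => 4  5->4 ok
  [9] z  {0,3,4}  => 4  4->4 ok
  [10] z  {0,3,4}  => 4  4->4 ok
  [11] z  {0,3,4}  => 4  4->4 ok
  [12] z  {0,3,4}  => 3  4->3 ok
  [13] x  {2,5}  => 2  3->2 ok
  [14] z  {0,3,4}  => 0  2->0 ok
  [15] x  {2,5}  => 2  0->2 ok
  [16] z  {0,3,4}  => 4  2->4 ok
  [17] z  {0,3,4}  => 4  4->4 ok
  [18] y  {1}  => 1  4->1 ok
  [19] z  {0,3,4}  => 0  1->0 ok
  [20] z  {0,3,4}  => 0  0->0 ok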